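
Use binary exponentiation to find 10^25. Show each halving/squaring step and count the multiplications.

Computing 10^25 by squaring (build up from 10^1; each line after the first costs one multiplication):

10^1 = 10
10^2 = (10^1)^2 = 10^2 = 100
10^3 = 10 * 10^2 = 10 * 100 = 1000
10^6 = (10^3)^2 = 1000^2 = 1000000
10^12 = (10^6)^2 = 1000000^2 = 1000000000000
10^24 = (10^12)^2 = 1000000000000^2 = 1000000000000000000000000
10^25 = 10 * 10^24 = 10 * 1000000000000000000000000 = 10000000000000000000000000

Result: 10000000000000000000000000
Multiplications needed: 6 (6 lines after 10^1)

10^25 = 10000000000000000000000000. Using exponentiation by squaring, this requires 6 multiplications. The key idea: if the exponent is even, square the half-power; if odd, multiply by the base once.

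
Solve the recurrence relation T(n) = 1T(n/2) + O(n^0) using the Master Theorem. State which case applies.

Master Theorem for T(n) = 1T(n/2) + O(n^0):

a = 1, b = 2, c = 0
log_b(a) = log_2(1) = 0.0000

Case 2: c = 0 = log_2(1) = 0.0000
T(n) = O(n^0 log n) = O(log n)

For T(n) = 1T(n/2) + O(n^0): log_2(1) = 0.0000. This is Case 2 of the Master Theorem (c = log_b(a), equal work at all levels), giving O(log n).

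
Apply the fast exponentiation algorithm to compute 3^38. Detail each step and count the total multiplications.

Computing 3^38 by squaring (build up from 3^1; each line after the first costs one multiplication):

3^1 = 3
3^2 = (3^1)^2 = 3^2 = 9
3^4 = (3^2)^2 = 9^2 = 81
3^8 = (3^4)^2 = 81^2 = 6561
3^9 = 3 * 3^8 = 3 * 6561 = 19683
3^18 = (3^9)^2 = 19683^2 = 387420489
3^19 = 3 * 3^18 = 3 * 387420489 = 1162261467
3^38 = (3^19)^2 = 1162261467^2 = 1350851717672992089

Result: 1350851717672992089
Multiplications needed: 7 (7 lines after 3^1)

3^38 = 1350851717672992089. Using exponentiation by squaring, this requires 7 multiplications. The key idea: if the exponent is even, square the half-power; if odd, multiply by the base once.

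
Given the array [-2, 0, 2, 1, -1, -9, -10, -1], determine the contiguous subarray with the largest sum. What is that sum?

Using Kadane's algorithm on [-2, 0, 2, 1, -1, -9, -10, -1]:

Scanning through the array:
Position 1 (value 0): max_ending_here = 0, max_so_far = 0
Position 2 (value 2): max_ending_here = 2, max_so_far = 2
Position 3 (value 1): max_ending_here = 3, max_so_far = 3
Position 4 (value -1): max_ending_here = 2, max_so_far = 3
Position 5 (value -9): max_ending_here = -7, max_so_far = 3
Position 6 (value -10): max_ending_here = -10, max_so_far = 3
Position 7 (value -1): max_ending_here = -1, max_so_far = 3

Maximum subarray: [0, 2, 1]
Maximum sum: 3

The maximum subarray is [0, 2, 1] with sum 3. This subarray runs from index 1 to index 3.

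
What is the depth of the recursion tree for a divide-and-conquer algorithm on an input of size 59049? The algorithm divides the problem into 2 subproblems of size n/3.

For divide and conquer with division factor 3:

Problem sizes at each level:
Level 0: 59049
Level 1: 19683
Level 2: 6561
Level 3: 2187
Level 4: 729
Level 5: 243
Level 6: 81
Level 7: 27
Level 8: 9
Level 9: 3
Level 10: 1

The root is level 0 and the size-1 base case is level 10 (the tree spans levels 0 through 10, i.e. 11 levels counting the root), so the depth is the number of divisions: log_3(59049) = 10

The recursion tree depth is log_3(59049) = 10. At each level, the problem size is divided by 3, so it takes 10 divisions to reduce to a base case of size 1. The algorithm makes 2 recursive calls at each level.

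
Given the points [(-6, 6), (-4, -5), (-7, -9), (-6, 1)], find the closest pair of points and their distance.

Computing all pairwise distances among 4 points:

d((-6, 6), (-4, -5)) = 11.1803
d((-6, 6), (-7, -9)) = 15.0333
d((-6, 6), (-6, 1)) = 5.0 <-- minimum
d((-4, -5), (-7, -9)) = 5.0 <-- minimum
d((-4, -5), (-6, 1)) = 6.3246
d((-7, -9), (-6, 1)) = 10.0499

Minimum distance: 5.0 (tie among 2 pairs: (-6, 6) and (-6, 1); (-4, -5) and (-7, -9))

The minimum Euclidean distance is 5.0. There is a tie: 2 pairs achieve this minimum — (-6, 6) and (-6, 1); (-4, -5) and (-7, -9). Any of these is a valid closest pair. For 4 points, brute-force pairwise comparison is shown above. For large n, the divide-and-conquer algorithm (sort by x, recurse on halves, check the dividing strip) achieves O(n log n).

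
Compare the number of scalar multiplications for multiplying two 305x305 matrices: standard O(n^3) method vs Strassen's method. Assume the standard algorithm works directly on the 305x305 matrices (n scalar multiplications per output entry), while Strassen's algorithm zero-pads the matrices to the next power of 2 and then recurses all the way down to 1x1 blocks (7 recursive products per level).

Matrix multiplication for 305x305 matrices:

Strassen's algorithm requires power-of-2 dimensions. Pad 305x305 to 512x512 (next power of 2).

Standard algorithm: 305^3 = 28372625 multiplications
Strassen's algorithm: 7^(log2(512)) = 7^9 = 40353607 multiplications
Difference: 28372625 - 40353607 = -11980982 (Strassen uses MORE here due to padding overhead — for small or just-over-power-of-2 n, padding can outweigh the per-level savings)

Standard: 28372625 multiplications (305^3). Strassen: 40353607 multiplications (7^9, after padding to 512x512). Strassen reduces 8 recursive multiplications to 7 at each level.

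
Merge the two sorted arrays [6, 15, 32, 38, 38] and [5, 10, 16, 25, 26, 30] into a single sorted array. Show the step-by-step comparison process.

Merging process:

Compare 6 vs 5: take 5 from right. Merged: [5]
Compare 6 vs 10: take 6 from left. Merged: [5, 6]
Compare 15 vs 10: take 10 from right. Merged: [5, 6, 10]
Compare 15 vs 16: take 15 from left. Merged: [5, 6, 10, 15]
Compare 32 vs 16: take 16 from right. Merged: [5, 6, 10, 15, 16]
Compare 32 vs 25: take 25 from right. Merged: [5, 6, 10, 15, 16, 25]
Compare 32 vs 26: take 26 from right. Merged: [5, 6, 10, 15, 16, 25, 26]
Compare 32 vs 30: take 30 from right. Merged: [5, 6, 10, 15, 16, 25, 26, 30]
Append remaining from left: [32, 38, 38]. Merged: [5, 6, 10, 15, 16, 25, 26, 30, 32, 38, 38]

Final merged array: [5, 6, 10, 15, 16, 25, 26, 30, 32, 38, 38]
Total comparisons: 8

The merged array is [5, 6, 10, 15, 16, 25, 26, 30, 32, 38, 38], requiring 8 comparisons. The merge step runs in O(n) time where n is the total number of elements.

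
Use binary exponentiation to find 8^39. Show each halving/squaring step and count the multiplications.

Computing 8^39 by squaring (build up from 8^1; each line after the first costs one multiplication):

8^1 = 8
8^2 = (8^1)^2 = 8^2 = 64
8^4 = (8^2)^2 = 64^2 = 4096
8^8 = (8^4)^2 = 4096^2 = 16777216
8^9 = 8 * 8^8 = 8 * 16777216 = 134217728
8^18 = (8^9)^2 = 134217728^2 = 18014398509481984
8^19 = 8 * 8^18 = 8 * 18014398509481984 = 144115188075855872
8^38 = (8^19)^2 = 144115188075855872^2 = 20769187434139310514121985316880384
8^39 = 8 * 8^38 = 8 * 20769187434139310514121985316880384 = 166153499473114484112975882535043072

Result: 166153499473114484112975882535043072
Multiplications needed: 8 (8 lines after 8^1)

8^39 = 166153499473114484112975882535043072. Using exponentiation by squaring, this requires 8 multiplications. The key idea: if the exponent is even, square the half-power; if odd, multiply by the base once.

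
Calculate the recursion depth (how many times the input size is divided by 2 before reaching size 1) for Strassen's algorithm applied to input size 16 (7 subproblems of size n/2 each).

For divide and conquer with division factor 2:

Problem sizes at each level:
Level 0: 16
Level 1: 8
Level 2: 4
Level 3: 2
Level 4: 1

The root is level 0 and the size-1 base case is level 4 (the tree spans levels 0 through 4, i.e. 5 levels counting the root), so the depth is the number of divisions: log_2(16) = 4

The recursion tree depth is log_2(16) = 4. At each level, the problem size is divided by 2, so it takes 4 divisions to reduce to a base case of size 1. The algorithm makes 7 recursive calls at each level.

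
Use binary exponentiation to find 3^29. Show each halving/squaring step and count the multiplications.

Computing 3^29 by squaring (build up from 3^1; each line after the first costs one multiplication):

3^1 = 3
3^2 = (3^1)^2 = 3^2 = 9
3^3 = 3 * 3^2 = 3 * 9 = 27
3^6 = (3^3)^2 = 27^2 = 729
3^7 = 3 * 3^6 = 3 * 729 = 2187
3^14 = (3^7)^2 = 2187^2 = 4782969
3^28 = (3^14)^2 = 4782969^2 = 22876792454961
3^29 = 3 * 3^28 = 3 * 22876792454961 = 68630377364883

Result: 68630377364883
Multiplications needed: 7 (7 lines after 3^1)

3^29 = 68630377364883. Using exponentiation by squaring, this requires 7 multiplications. The key idea: if the exponent is even, square the half-power; if odd, multiply by the base once.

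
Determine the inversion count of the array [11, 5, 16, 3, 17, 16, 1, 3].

Finding inversions in [11, 5, 16, 3, 17, 16, 1, 3]:

(0, 1): arr[0]=11 > arr[1]=5
(0, 3): arr[0]=11 > arr[3]=3
(0, 6): arr[0]=11 > arr[6]=1
(0, 7): arr[0]=11 > arr[7]=3
(1, 3): arr[1]=5 > arr[3]=3
(1, 6): arr[1]=5 > arr[6]=1
(1, 7): arr[1]=5 > arr[7]=3
(2, 3): arr[2]=16 > arr[3]=3
(2, 6): arr[2]=16 > arr[6]=1
(2, 7): arr[2]=16 > arr[7]=3
(3, 6): arr[3]=3 > arr[6]=1
(4, 5): arr[4]=17 > arr[5]=16
(4, 6): arr[4]=17 > arr[6]=1
(4, 7): arr[4]=17 > arr[7]=3
(5, 6): arr[5]=16 > arr[6]=1
(5, 7): arr[5]=16 > arr[7]=3

Total inversions: 16

The array has 16 inversion(s): (0,1), (0,3), (0,6), (0,7), (1,3), (1,6), (1,7), (2,3), (2,6), (2,7), (3,6), (4,5), (4,6), (4,7), (5,6), (5,7). Each pair (i,j) satisfies i < j and arr[i] > arr[j].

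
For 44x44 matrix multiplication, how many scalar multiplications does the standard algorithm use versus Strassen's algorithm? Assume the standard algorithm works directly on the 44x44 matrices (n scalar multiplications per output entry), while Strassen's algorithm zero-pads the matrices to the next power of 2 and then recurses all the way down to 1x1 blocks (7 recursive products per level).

Matrix multiplication for 44x44 matrices:

Strassen's algorithm requires power-of-2 dimensions. Pad 44x44 to 64x64 (next power of 2).

Standard algorithm: 44^3 = 85184 multiplications
Strassen's algorithm: 7^(log2(64)) = 7^6 = 117649 multiplications
Difference: 85184 - 117649 = -32465 (Strassen uses MORE here due to padding overhead — for small or just-over-power-of-2 n, padding can outweigh the per-level savings)

Standard: 85184 multiplications (44^3). Strassen: 117649 multiplications (7^6, after padding to 64x64). Strassen reduces 8 recursive multiplications to 7 at each level.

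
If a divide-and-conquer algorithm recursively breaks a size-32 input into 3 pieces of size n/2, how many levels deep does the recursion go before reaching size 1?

For divide and conquer with division factor 2:

Problem sizes at each level:
Level 0: 32
Level 1: 16
Level 2: 8
Level 3: 4
Level 4: 2
Level 5: 1

The root is level 0 and the size-1 base case is level 5 (the tree spans levels 0 through 5, i.e. 6 levels counting the root), so the depth is the number of divisions: log_2(32) = 5

The recursion tree depth is log_2(32) = 5. At each level, the problem size is divided by 2, so it takes 5 divisions to reduce to a base case of size 1. The algorithm makes 3 recursive calls at each level.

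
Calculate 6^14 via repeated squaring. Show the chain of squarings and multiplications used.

Computing 6^14 by squaring (build up from 6^1; each line after the first costs one multiplication):

6^1 = 6
6^2 = (6^1)^2 = 6^2 = 36
6^3 = 6 * 6^2 = 6 * 36 = 216
6^6 = (6^3)^2 = 216^2 = 46656
6^7 = 6 * 6^6 = 6 * 46656 = 279936
6^14 = (6^7)^2 = 279936^2 = 78364164096

Result: 78364164096
Multiplications needed: 5 (5 lines after 6^1)

6^14 = 78364164096. Using exponentiation by squaring, this requires 5 multiplications. The key idea: if the exponent is even, square the half-power; if odd, multiply by the base once.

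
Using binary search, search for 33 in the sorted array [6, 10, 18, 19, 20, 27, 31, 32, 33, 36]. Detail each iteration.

Binary search for 33 in [6, 10, 18, 19, 20, 27, 31, 32, 33, 36]:

lo=0, hi=9, mid=4, arr[mid]=20 -> 20 < 33, search right half
lo=5, hi=9, mid=7, arr[mid]=32 -> 32 < 33, search right half
lo=8, hi=9, mid=8, arr[mid]=33 -> Found target at index 8!

Binary search finds 33 at index 8 after 3 comparisons. The search repeatedly halves the search space by comparing with the middle element.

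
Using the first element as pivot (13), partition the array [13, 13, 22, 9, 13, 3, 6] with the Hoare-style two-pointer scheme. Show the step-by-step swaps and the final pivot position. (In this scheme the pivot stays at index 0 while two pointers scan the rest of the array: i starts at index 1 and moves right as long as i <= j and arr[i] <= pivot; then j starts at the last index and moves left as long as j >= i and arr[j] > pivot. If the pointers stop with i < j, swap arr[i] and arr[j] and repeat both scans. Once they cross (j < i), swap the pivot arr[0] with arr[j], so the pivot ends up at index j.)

Hoare-style two-pointer partition with pivot = 13:

Initial array: [13, 13, 22, 9, 13, 3, 6]

Pointers start at i = 1, j = 6.
i stops at index 2 (arr[2]=22 > 13), j stops at index 6 (arr[6]=6 <= 13): swap arr[2] and arr[6], array becomes [13, 13, 6, 9, 13, 3, 22]
i ends at 6, j ends at 5: the pointers have crossed (j < i), so scanning stops.

Swap pivot arr[0] with arr[5] to place pivot at position 5: [3, 13, 6, 9, 13, 13, 22]
Pivot position: 5

After partitioning with pivot 13, the array becomes [3, 13, 6, 9, 13, 13, 22]. The pivot is placed at index 5. All elements to the left of the pivot are <= 13, and all elements to the right are > 13.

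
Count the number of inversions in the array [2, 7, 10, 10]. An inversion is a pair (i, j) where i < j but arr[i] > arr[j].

Finding inversions in [2, 7, 10, 10]:


Total inversions: 0

The array has 0 inversions. It is already sorted.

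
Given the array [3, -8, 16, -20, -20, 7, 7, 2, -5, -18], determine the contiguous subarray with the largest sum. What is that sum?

Using Kadane's algorithm on [3, -8, 16, -20, -20, 7, 7, 2, -5, -18]:

Scanning through the array:
Position 1 (value -8): max_ending_here = -5, max_so_far = 3
Position 2 (value 16): max_ending_here = 16, max_so_far = 16
Position 3 (value -20): max_ending_here = -4, max_so_far = 16
Position 4 (value -20): max_ending_here = -20, max_so_far = 16
Position 5 (value 7): max_ending_here = 7, max_so_far = 16
Position 6 (value 7): max_ending_here = 14, max_so_far = 16
Position 7 (value 2): max_ending_here = 16, max_so_far = 16
Position 8 (value -5): max_ending_here = 11, max_so_far = 16
Position 9 (value -18): max_ending_here = -7, max_so_far = 16

Maximum subarray: [16]
Maximum sum: 16

The maximum subarray is [16] with sum 16. This subarray runs from index 2 to index 2.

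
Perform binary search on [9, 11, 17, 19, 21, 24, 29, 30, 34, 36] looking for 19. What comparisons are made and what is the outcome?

Binary search for 19 in [9, 11, 17, 19, 21, 24, 29, 30, 34, 36]:

lo=0, hi=9, mid=4, arr[mid]=21 -> 21 > 19, search left half
lo=0, hi=3, mid=1, arr[mid]=11 -> 11 < 19, search right half
lo=2, hi=3, mid=2, arr[mid]=17 -> 17 < 19, search right half
lo=3, hi=3, mid=3, arr[mid]=19 -> Found target at index 3!

Binary search finds 19 at index 3 after 4 comparisons. The search repeatedly halves the search space by comparing with the middle element.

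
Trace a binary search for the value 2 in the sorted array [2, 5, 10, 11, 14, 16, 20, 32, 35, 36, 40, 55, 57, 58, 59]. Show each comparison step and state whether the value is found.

Binary search for 2 in [2, 5, 10, 11, 14, 16, 20, 32, 35, 36, 40, 55, 57, 58, 59]:

lo=0, hi=14, mid=7, arr[mid]=32 -> 32 > 2, search left half
lo=0, hi=6, mid=3, arr[mid]=11 -> 11 > 2, search left half
lo=0, hi=2, mid=1, arr[mid]=5 -> 5 > 2, search left half
lo=0, hi=0, mid=0, arr[mid]=2 -> Found target at index 0!

Binary search finds 2 at index 0 after 4 comparisons. The search repeatedly halves the search space by comparing with the middle element.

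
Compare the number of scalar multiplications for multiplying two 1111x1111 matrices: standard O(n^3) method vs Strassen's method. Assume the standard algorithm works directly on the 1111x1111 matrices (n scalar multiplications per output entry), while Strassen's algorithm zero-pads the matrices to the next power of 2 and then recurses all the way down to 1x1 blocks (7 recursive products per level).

Matrix multiplication for 1111x1111 matrices:

Strassen's algorithm requires power-of-2 dimensions. Pad 1111x1111 to 2048x2048 (next power of 2).

Standard algorithm: 1111^3 = 1371330631 multiplications
Strassen's algorithm: 7^(log2(2048)) = 7^11 = 1977326743 multiplications
Difference: 1371330631 - 1977326743 = -605996112 (Strassen uses MORE here due to padding overhead — for small or just-over-power-of-2 n, padding can outweigh the per-level savings)

Standard: 1371330631 multiplications (1111^3). Strassen: 1977326743 multiplications (7^11, after padding to 2048x2048). Strassen reduces 8 recursive multiplications to 7 at each level.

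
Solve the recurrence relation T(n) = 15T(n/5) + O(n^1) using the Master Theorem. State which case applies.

Master Theorem for T(n) = 15T(n/5) + O(n^1):

a = 15, b = 5, c = 1
log_b(a) = log_5(15) = 1.6826

Case 1: c = 1 < log_5(15) = 1.6826
T(n) = O(n^(log_5 15))

For T(n) = 15T(n/5) + O(n^1): log_5(15) = 1.6826. This is Case 1 of the Master Theorem (c < log_b(a), work dominated by leaves), giving O(n^(log_5 15)).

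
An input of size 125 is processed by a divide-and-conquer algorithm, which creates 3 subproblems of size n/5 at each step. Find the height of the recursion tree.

For divide and conquer with division factor 5:

Problem sizes at each level:
Level 0: 125
Level 1: 25
Level 2: 5
Level 3: 1

The root is level 0 and the size-1 base case is level 3 (the tree spans levels 0 through 3, i.e. 4 levels counting the root), so the depth is the number of divisions: log_5(125) = 3

The recursion tree depth is log_5(125) = 3. At each level, the problem size is divided by 5, so it takes 3 divisions to reduce to a base case of size 1. The algorithm makes 3 recursive calls at each level.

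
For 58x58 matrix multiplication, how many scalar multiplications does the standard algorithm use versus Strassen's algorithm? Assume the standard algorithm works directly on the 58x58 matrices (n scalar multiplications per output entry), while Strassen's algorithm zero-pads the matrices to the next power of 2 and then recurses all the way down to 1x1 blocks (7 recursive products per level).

Matrix multiplication for 58x58 matrices:

Strassen's algorithm requires power-of-2 dimensions. Pad 58x58 to 64x64 (next power of 2).

Standard algorithm: 58^3 = 195112 multiplications
Strassen's algorithm: 7^(log2(64)) = 7^6 = 117649 multiplications
Savings: 195112 - 117649 = 77463 multiplications

Standard: 195112 multiplications (58^3). Strassen: 117649 multiplications (7^6, after padding to 64x64). Strassen reduces 8 recursive multiplications to 7 at each level.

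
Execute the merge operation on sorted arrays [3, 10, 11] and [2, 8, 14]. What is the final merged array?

Merging process:

Compare 3 vs 2: take 2 from right. Merged: [2]
Compare 3 vs 8: take 3 from left. Merged: [2, 3]
Compare 10 vs 8: take 8 from right. Merged: [2, 3, 8]
Compare 10 vs 14: take 10 from left. Merged: [2, 3, 8, 10]
Compare 11 vs 14: take 11 from left. Merged: [2, 3, 8, 10, 11]
Append remaining from right: [14]. Merged: [2, 3, 8, 10, 11, 14]

Final merged array: [2, 3, 8, 10, 11, 14]
Total comparisons: 5

The merged array is [2, 3, 8, 10, 11, 14], requiring 5 comparisons. The merge step runs in O(n) time where n is the total number of elements.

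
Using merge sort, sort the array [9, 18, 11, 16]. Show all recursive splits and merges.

Merge sort trace:

Split: [9, 18, 11, 16] -> [9, 18] and [11, 16]
  Split: [9, 18] -> [9] and [18]
  Merge: [9] + [18] -> [9, 18]
  Split: [11, 16] -> [11] and [16]
  Merge: [11] + [16] -> [11, 16]
Merge: [9, 18] + [11, 16] -> [9, 11, 16, 18]

Final sorted array: [9, 11, 16, 18]

The merge sort proceeds by recursively splitting the array and merging sorted halves.
After all merges, the sorted array is [9, 11, 16, 18].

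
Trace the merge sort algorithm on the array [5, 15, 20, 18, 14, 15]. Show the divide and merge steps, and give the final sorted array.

Merge sort trace:

Split: [5, 15, 20, 18, 14, 15] -> [5, 15, 20] and [18, 14, 15]
  Split: [5, 15, 20] -> [5] and [15, 20]
    Split: [15, 20] -> [15] and [20]
    Merge: [15] + [20] -> [15, 20]
  Merge: [5] + [15, 20] -> [5, 15, 20]
  Split: [18, 14, 15] -> [18] and [14, 15]
    Split: [14, 15] -> [14] and [15]
    Merge: [14] + [15] -> [14, 15]
  Merge: [18] + [14, 15] -> [14, 15, 18]
Merge: [5, 15, 20] + [14, 15, 18] -> [5, 14, 15, 15, 18, 20]

Final sorted array: [5, 14, 15, 15, 18, 20]

The merge sort proceeds by recursively splitting the array and merging sorted halves.
After all merges, the sorted array is [5, 14, 15, 15, 18, 20].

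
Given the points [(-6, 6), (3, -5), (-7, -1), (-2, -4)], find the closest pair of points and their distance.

Computing all pairwise distances among 4 points:

d((-6, 6), (3, -5)) = 14.2127
d((-6, 6), (-7, -1)) = 7.0711
d((-6, 6), (-2, -4)) = 10.7703
d((3, -5), (-7, -1)) = 10.7703
d((3, -5), (-2, -4)) = 5.099 <-- minimum
d((-7, -1), (-2, -4)) = 5.831

Closest pair: (3, -5) and (-2, -4) with distance 5.099

The closest pair is (3, -5) and (-2, -4) with Euclidean distance 5.099. For 4 points, brute-force pairwise comparison is shown above. For large n, the divide-and-conquer algorithm (sort by x, recurse on halves, check the dividing strip) achieves O(n log n).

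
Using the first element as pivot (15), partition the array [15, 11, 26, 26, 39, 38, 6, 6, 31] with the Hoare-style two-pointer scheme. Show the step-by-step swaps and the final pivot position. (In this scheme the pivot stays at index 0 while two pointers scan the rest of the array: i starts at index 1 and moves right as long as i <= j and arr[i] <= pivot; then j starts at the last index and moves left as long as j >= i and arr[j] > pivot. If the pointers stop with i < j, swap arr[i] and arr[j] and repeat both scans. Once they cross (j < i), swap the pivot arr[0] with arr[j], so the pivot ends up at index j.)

Hoare-style two-pointer partition with pivot = 15:

Initial array: [15, 11, 26, 26, 39, 38, 6, 6, 31]

Pointers start at i = 1, j = 8.
i stops at index 2 (arr[2]=26 > 15), j stops at index 7 (arr[7]=6 <= 15): swap arr[2] and arr[7], array becomes [15, 11, 6, 26, 39, 38, 6, 26, 31]
i stops at index 3 (arr[3]=26 > 15), j stops at index 6 (arr[6]=6 <= 15): swap arr[3] and arr[6], array becomes [15, 11, 6, 6, 39, 38, 26, 26, 31]
i ends at 4, j ends at 3: the pointers have crossed (j < i), so scanning stops.

Swap pivot arr[0] with arr[3] to place pivot at position 3: [6, 11, 6, 15, 39, 38, 26, 26, 31]
Pivot position: 3

After partitioning with pivot 15, the array becomes [6, 11, 6, 15, 39, 38, 26, 26, 31]. The pivot is placed at index 3. All elements to the left of the pivot are <= 15, and all elements to the right are > 15.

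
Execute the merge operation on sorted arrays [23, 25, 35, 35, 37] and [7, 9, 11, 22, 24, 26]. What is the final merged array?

Merging process:

Compare 23 vs 7: take 7 from right. Merged: [7]
Compare 23 vs 9: take 9 from right. Merged: [7, 9]
Compare 23 vs 11: take 11 from right. Merged: [7, 9, 11]
Compare 23 vs 22: take 22 from right. Merged: [7, 9, 11, 22]
Compare 23 vs 24: take 23 from left. Merged: [7, 9, 11, 22, 23]
Compare 25 vs 24: take 24 from right. Merged: [7, 9, 11, 22, 23, 24]
Compare 25 vs 26: take 25 from left. Merged: [7, 9, 11, 22, 23, 24, 25]
Compare 35 vs 26: take 26 from right. Merged: [7, 9, 11, 22, 23, 24, 25, 26]
Append remaining from left: [35, 35, 37]. Merged: [7, 9, 11, 22, 23, 24, 25, 26, 35, 35, 37]

Final merged array: [7, 9, 11, 22, 23, 24, 25, 26, 35, 35, 37]
Total comparisons: 8

The merged array is [7, 9, 11, 22, 23, 24, 25, 26, 35, 35, 37], requiring 8 comparisons. The merge step runs in O(n) time where n is the total number of elements.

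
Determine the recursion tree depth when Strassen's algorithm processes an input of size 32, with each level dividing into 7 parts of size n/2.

For divide and conquer with division factor 2:

Problem sizes at each level:
Level 0: 32
Level 1: 16
Level 2: 8
Level 3: 4
Level 4: 2
Level 5: 1

The root is level 0 and the size-1 base case is level 5 (the tree spans levels 0 through 5, i.e. 6 levels counting the root), so the depth is the number of divisions: log_2(32) = 5

The recursion tree depth is log_2(32) = 5. At each level, the problem size is divided by 2, so it takes 5 divisions to reduce to a base case of size 1. The algorithm makes 7 recursive calls at each level.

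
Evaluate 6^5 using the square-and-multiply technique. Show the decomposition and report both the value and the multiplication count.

Computing 6^5 by squaring (build up from 6^1; each line after the first costs one multiplication):

6^1 = 6
6^2 = (6^1)^2 = 6^2 = 36
6^4 = (6^2)^2 = 36^2 = 1296
6^5 = 6 * 6^4 = 6 * 1296 = 7776

Result: 7776
Multiplications needed: 3 (3 lines after 6^1)

6^5 = 7776. Using exponentiation by squaring, this requires 3 multiplications. The key idea: if the exponent is even, square the half-power; if odd, multiply by the base once.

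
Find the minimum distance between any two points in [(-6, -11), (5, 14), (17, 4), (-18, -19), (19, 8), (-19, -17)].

Computing all pairwise distances among 6 points:

d((-6, -11), (5, 14)) = 27.313
d((-6, -11), (17, 4)) = 27.4591
d((-6, -11), (-18, -19)) = 14.4222
d((-6, -11), (19, 8)) = 31.4006
d((-6, -11), (-19, -17)) = 14.3178
d((5, 14), (17, 4)) = 15.6205
d((5, 14), (-18, -19)) = 40.2244
d((5, 14), (19, 8)) = 15.2315
d((5, 14), (-19, -17)) = 39.2046
d((17, 4), (-18, -19)) = 41.8808
d((17, 4), (19, 8)) = 4.4721
d((17, 4), (-19, -17)) = 41.6773
d((-18, -19), (19, 8)) = 45.8039
d((-18, -19), (-19, -17)) = 2.2361 <-- minimum
d((19, 8), (-19, -17)) = 45.4863

Closest pair: (-18, -19) and (-19, -17) with distance 2.2361

The closest pair is (-18, -19) and (-19, -17) with Euclidean distance 2.2361. For 6 points, brute-force pairwise comparison is shown above. For large n, the divide-and-conquer algorithm (sort by x, recurse on halves, check the dividing strip) achieves O(n log n).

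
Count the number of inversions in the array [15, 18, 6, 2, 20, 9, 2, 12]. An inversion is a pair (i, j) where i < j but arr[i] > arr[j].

Finding inversions in [15, 18, 6, 2, 20, 9, 2, 12]:

(0, 2): arr[0]=15 > arr[2]=6
(0, 3): arr[0]=15 > arr[3]=2
(0, 5): arr[0]=15 > arr[5]=9
(0, 6): arr[0]=15 > arr[6]=2
(0, 7): arr[0]=15 > arr[7]=12
(1, 2): arr[1]=18 > arr[2]=6
(1, 3): arr[1]=18 > arr[3]=2
(1, 5): arr[1]=18 > arr[5]=9
(1, 6): arr[1]=18 > arr[6]=2
(1, 7): arr[1]=18 > arr[7]=12
(2, 3): arr[2]=6 > arr[3]=2
(2, 6): arr[2]=6 > arr[6]=2
(4, 5): arr[4]=20 > arr[5]=9
(4, 6): arr[4]=20 > arr[6]=2
(4, 7): arr[4]=20 > arr[7]=12
(5, 6): arr[5]=9 > arr[6]=2

Total inversions: 16

The array has 16 inversion(s): (0,2), (0,3), (0,5), (0,6), (0,7), (1,2), (1,3), (1,5), (1,6), (1,7), (2,3), (2,6), (4,5), (4,6), (4,7), (5,6). Each pair (i,j) satisfies i < j and arr[i] > arr[j].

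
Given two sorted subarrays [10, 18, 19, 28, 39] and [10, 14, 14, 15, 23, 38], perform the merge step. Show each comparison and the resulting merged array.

Merging process:

Compare 10 vs 10: take 10 from left. Merged: [10]
Compare 18 vs 10: take 10 from right. Merged: [10, 10]
Compare 18 vs 14: take 14 from right. Merged: [10, 10, 14]
Compare 18 vs 14: take 14 from right. Merged: [10, 10, 14, 14]
Compare 18 vs 15: take 15 from right. Merged: [10, 10, 14, 14, 15]
Compare 18 vs 23: take 18 from left. Merged: [10, 10, 14, 14, 15, 18]
Compare 19 vs 23: take 19 from left. Merged: [10, 10, 14, 14, 15, 18, 19]
Compare 28 vs 23: take 23 from right. Merged: [10, 10, 14, 14, 15, 18, 19, 23]
Compare 28 vs 38: take 28 from left. Merged: [10, 10, 14, 14, 15, 18, 19, 23, 28]
Compare 39 vs 38: take 38 from right. Merged: [10, 10, 14, 14, 15, 18, 19, 23, 28, 38]
Append remaining from left: [39]. Merged: [10, 10, 14, 14, 15, 18, 19, 23, 28, 38, 39]

Final merged array: [10, 10, 14, 14, 15, 18, 19, 23, 28, 38, 39]
Total comparisons: 10

The merged array is [10, 10, 14, 14, 15, 18, 19, 23, 28, 38, 39], requiring 10 comparisons. The merge step runs in O(n) time where n is the total number of elements.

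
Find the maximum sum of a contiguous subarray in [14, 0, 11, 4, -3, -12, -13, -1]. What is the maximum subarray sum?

Using Kadane's algorithm on [14, 0, 11, 4, -3, -12, -13, -1]:

Scanning through the array:
Position 1 (value 0): max_ending_here = 14, max_so_far = 14
Position 2 (value 11): max_ending_here = 25, max_so_far = 25
Position 3 (value 4): max_ending_here = 29, max_so_far = 29
Position 4 (value -3): max_ending_here = 26, max_so_far = 29
Position 5 (value -12): max_ending_here = 14, max_so_far = 29
Position 6 (value -13): max_ending_here = 1, max_so_far = 29
Position 7 (value -1): max_ending_here = 0, max_so_far = 29

Maximum subarray: [14, 0, 11, 4]
Maximum sum: 29

The maximum subarray is [14, 0, 11, 4] with sum 29. This subarray runs from index 0 to index 3.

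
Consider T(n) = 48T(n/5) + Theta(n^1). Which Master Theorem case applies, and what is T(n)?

Master Theorem for T(n) = 48T(n/5) + O(n^1):

a = 48, b = 5, c = 1
log_b(a) = log_5(48) = 2.4053

Case 1: c = 1 < log_5(48) = 2.4053
T(n) = O(n^(log_5 48))

For T(n) = 48T(n/5) + O(n^1): log_5(48) = 2.4053. This is Case 1 of the Master Theorem (c < log_b(a), work dominated by leaves), giving O(n^(log_5 48)).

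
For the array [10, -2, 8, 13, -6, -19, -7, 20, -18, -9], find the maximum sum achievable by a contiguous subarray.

Using Kadane's algorithm on [10, -2, 8, 13, -6, -19, -7, 20, -18, -9]:

Scanning through the array:
Position 1 (value -2): max_ending_here = 8, max_so_far = 10
Position 2 (value 8): max_ending_here = 16, max_so_far = 16
Position 3 (value 13): max_ending_here = 29, max_so_far = 29
Position 4 (value -6): max_ending_here = 23, max_so_far = 29
Position 5 (value -19): max_ending_here = 4, max_so_far = 29
Position 6 (value -7): max_ending_here = -3, max_so_far = 29
Position 7 (value 20): max_ending_here = 20, max_so_far = 29
Position 8 (value -18): max_ending_here = 2, max_so_far = 29
Position 9 (value -9): max_ending_here = -7, max_so_far = 29

Maximum subarray: [10, -2, 8, 13]
Maximum sum: 29

The maximum subarray is [10, -2, 8, 13] with sum 29. This subarray runs from index 0 to index 3.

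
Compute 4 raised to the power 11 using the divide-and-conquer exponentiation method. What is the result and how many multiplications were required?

Computing 4^11 by squaring (build up from 4^1; each line after the first costs one multiplication):

4^1 = 4
4^2 = (4^1)^2 = 4^2 = 16
4^4 = (4^2)^2 = 16^2 = 256
4^5 = 4 * 4^4 = 4 * 256 = 1024
4^10 = (4^5)^2 = 1024^2 = 1048576
4^11 = 4 * 4^10 = 4 * 1048576 = 4194304

Result: 4194304
Multiplications needed: 5 (5 lines after 4^1)

4^11 = 4194304. Using exponentiation by squaring, this requires 5 multiplications. The key idea: if the exponent is even, square the half-power; if odd, multiply by the base once.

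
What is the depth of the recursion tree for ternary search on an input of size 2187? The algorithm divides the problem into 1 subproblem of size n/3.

For divide and conquer with division factor 3:

Problem sizes at each level:
Level 0: 2187
Level 1: 729
Level 2: 243
Level 3: 81
Level 4: 27
Level 5: 9
Level 6: 3
Level 7: 1

The root is level 0 and the size-1 base case is level 7 (the tree spans levels 0 through 7, i.e. 8 levels counting the root), so the depth is the number of divisions: log_3(2187) = 7

The recursion tree depth is log_3(2187) = 7. At each level, the problem size is divided by 3, so it takes 7 divisions to reduce to a base case of size 1. The algorithm makes 1 recursive call at each level.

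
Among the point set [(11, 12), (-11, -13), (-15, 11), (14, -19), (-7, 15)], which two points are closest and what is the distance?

Computing all pairwise distances among 5 points:

d((11, 12), (-11, -13)) = 33.3017
d((11, 12), (-15, 11)) = 26.0192
d((11, 12), (14, -19)) = 31.1448
d((11, 12), (-7, 15)) = 18.2483
d((-11, -13), (-15, 11)) = 24.3311
d((-11, -13), (14, -19)) = 25.7099
d((-11, -13), (-7, 15)) = 28.2843
d((-15, 11), (14, -19)) = 41.7253
d((-15, 11), (-7, 15)) = 8.9443 <-- minimum
d((14, -19), (-7, 15)) = 39.9625

Closest pair: (-15, 11) and (-7, 15) with distance 8.9443

The closest pair is (-15, 11) and (-7, 15) with Euclidean distance 8.9443. For 5 points, brute-force pairwise comparison is shown above. For large n, the divide-and-conquer algorithm (sort by x, recurse on halves, check the dividing strip) achieves O(n log n).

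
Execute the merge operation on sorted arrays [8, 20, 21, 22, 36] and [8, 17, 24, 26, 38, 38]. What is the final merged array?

Merging process:

Compare 8 vs 8: take 8 from left. Merged: [8]
Compare 20 vs 8: take 8 from right. Merged: [8, 8]
Compare 20 vs 17: take 17 from right. Merged: [8, 8, 17]
Compare 20 vs 24: take 20 from left. Merged: [8, 8, 17, 20]
Compare 21 vs 24: take 21 from left. Merged: [8, 8, 17, 20, 21]
Compare 22 vs 24: take 22 from left. Merged: [8, 8, 17, 20, 21, 22]
Compare 36 vs 24: take 24 from right. Merged: [8, 8, 17, 20, 21, 22, 24]
Compare 36 vs 26: take 26 from right. Merged: [8, 8, 17, 20, 21, 22, 24, 26]
Compare 36 vs 38: take 36 from left. Merged: [8, 8, 17, 20, 21, 22, 24, 26, 36]
Append remaining from right: [38, 38]. Merged: [8, 8, 17, 20, 21, 22, 24, 26, 36, 38, 38]

Final merged array: [8, 8, 17, 20, 21, 22, 24, 26, 36, 38, 38]
Total comparisons: 9

The merged array is [8, 8, 17, 20, 21, 22, 24, 26, 36, 38, 38], requiring 9 comparisons. The merge step runs in O(n) time where n is the total number of elements.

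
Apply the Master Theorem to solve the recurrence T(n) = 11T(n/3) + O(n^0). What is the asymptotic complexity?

Master Theorem for T(n) = 11T(n/3) + O(n^0):

a = 11, b = 3, c = 0
log_b(a) = log_3(11) = 2.1827

Case 1: c = 0 < log_3(11) = 2.1827
T(n) = O(n^(log_3 11))

For T(n) = 11T(n/3) + O(n^0): log_3(11) = 2.1827. This is Case 1 of the Master Theorem (c < log_b(a), work dominated by leaves), giving O(n^(log_3 11)).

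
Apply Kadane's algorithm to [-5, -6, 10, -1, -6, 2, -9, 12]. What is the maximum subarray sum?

Using Kadane's algorithm on [-5, -6, 10, -1, -6, 2, -9, 12]:

Scanning through the array:
Position 1 (value -6): max_ending_here = -6, max_so_far = -5
Position 2 (value 10): max_ending_here = 10, max_so_far = 10
Position 3 (value -1): max_ending_here = 9, max_so_far = 10
Position 4 (value -6): max_ending_here = 3, max_so_far = 10
Position 5 (value 2): max_ending_here = 5, max_so_far = 10
Position 6 (value -9): max_ending_here = -4, max_so_far = 10
Position 7 (value 12): max_ending_here = 12, max_so_far = 12

Maximum subarray: [12]
Maximum sum: 12

The maximum subarray is [12] with sum 12. This subarray runs from index 7 to index 7.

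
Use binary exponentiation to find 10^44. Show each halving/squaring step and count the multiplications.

Computing 10^44 by squaring (build up from 10^1; each line after the first costs one multiplication):

10^1 = 10
10^2 = (10^1)^2 = 10^2 = 100
10^4 = (10^2)^2 = 100^2 = 10000
10^5 = 10 * 10^4 = 10 * 10000 = 100000
10^10 = (10^5)^2 = 100000^2 = 10000000000
10^11 = 10 * 10^10 = 10 * 10000000000 = 100000000000
10^22 = (10^11)^2 = 100000000000^2 = 10000000000000000000000
10^44 = (10^22)^2 = 10000000000000000000000^2 = 100000000000000000000000000000000000000000000

Result: 100000000000000000000000000000000000000000000
Multiplications needed: 7 (7 lines after 10^1)

10^44 = 100000000000000000000000000000000000000000000. Using exponentiation by squaring, this requires 7 multiplications. The key idea: if the exponent is even, square the half-power; if odd, multiply by the base once.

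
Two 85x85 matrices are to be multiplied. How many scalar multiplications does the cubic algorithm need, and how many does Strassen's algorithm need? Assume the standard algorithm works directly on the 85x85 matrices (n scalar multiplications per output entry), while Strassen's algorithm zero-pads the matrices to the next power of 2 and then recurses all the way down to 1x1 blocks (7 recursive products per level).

Matrix multiplication for 85x85 matrices:

Strassen's algorithm requires power-of-2 dimensions. Pad 85x85 to 128x128 (next power of 2).

Standard algorithm: 85^3 = 614125 multiplications
Strassen's algorithm: 7^(log2(128)) = 7^7 = 823543 multiplications
Difference: 614125 - 823543 = -209418 (Strassen uses MORE here due to padding overhead — for small or just-over-power-of-2 n, padding can outweigh the per-level savings)

Standard: 614125 multiplications (85^3). Strassen: 823543 multiplications (7^7, after padding to 128x128). Strassen reduces 8 recursive multiplications to 7 at each level.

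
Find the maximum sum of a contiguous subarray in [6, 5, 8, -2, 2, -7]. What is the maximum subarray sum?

Using Kadane's algorithm on [6, 5, 8, -2, 2, -7]:

Scanning through the array:
Position 1 (value 5): max_ending_here = 11, max_so_far = 11
Position 2 (value 8): max_ending_here = 19, max_so_far = 19
Position 3 (value -2): max_ending_here = 17, max_so_far = 19
Position 4 (value 2): max_ending_here = 19, max_so_far = 19
Position 5 (value -7): max_ending_here = 12, max_so_far = 19

Maximum subarray: [6, 5, 8]
Maximum sum: 19

The maximum subarray is [6, 5, 8] with sum 19. This subarray runs from index 0 to index 2.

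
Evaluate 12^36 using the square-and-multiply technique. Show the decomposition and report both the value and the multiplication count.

Computing 12^36 by squaring (build up from 12^1; each line after the first costs one multiplication):

12^1 = 12
12^2 = (12^1)^2 = 12^2 = 144
12^4 = (12^2)^2 = 144^2 = 20736
12^8 = (12^4)^2 = 20736^2 = 429981696
12^9 = 12 * 12^8 = 12 * 429981696 = 5159780352
12^18 = (12^9)^2 = 5159780352^2 = 26623333280885243904
12^36 = (12^18)^2 = 26623333280885243904^2 = 708801874985091845381344307009569161216

Result: 708801874985091845381344307009569161216
Multiplications needed: 6 (6 lines after 12^1)

12^36 = 708801874985091845381344307009569161216. Using exponentiation by squaring, this requires 6 multiplications. The key idea: if the exponent is even, square the half-power; if odd, multiply by the base once.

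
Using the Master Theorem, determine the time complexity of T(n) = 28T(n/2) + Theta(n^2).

Master Theorem for T(n) = 28T(n/2) + O(n^2):

a = 28, b = 2, c = 2
log_b(a) = log_2(28) = 4.8074

Case 1: c = 2 < log_2(28) = 4.8074
T(n) = O(n^(log_2 28))

For T(n) = 28T(n/2) + O(n^2): log_2(28) = 4.8074. This is Case 1 of the Master Theorem (c < log_b(a), work dominated by leaves), giving O(n^(log_2 28)).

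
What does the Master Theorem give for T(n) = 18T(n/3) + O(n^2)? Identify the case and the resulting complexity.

Master Theorem for T(n) = 18T(n/3) + O(n^2):

a = 18, b = 3, c = 2
log_b(a) = log_3(18) = 2.6309

Case 1: c = 2 < log_3(18) = 2.6309
T(n) = O(n^(log_3 18))

For T(n) = 18T(n/3) + O(n^2): log_3(18) = 2.6309. This is Case 1 of the Master Theorem (c < log_b(a), work dominated by leaves), giving O(n^(log_3 18)).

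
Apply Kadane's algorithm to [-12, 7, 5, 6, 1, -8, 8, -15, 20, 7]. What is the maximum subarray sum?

Using Kadane's algorithm on [-12, 7, 5, 6, 1, -8, 8, -15, 20, 7]:

Scanning through the array:
Position 1 (value 7): max_ending_here = 7, max_so_far = 7
Position 2 (value 5): max_ending_here = 12, max_so_far = 12
Position 3 (value 6): max_ending_here = 18, max_so_far = 18
Position 4 (value 1): max_ending_here = 19, max_so_far = 19
Position 5 (value -8): max_ending_here = 11, max_so_far = 19
Position 6 (value 8): max_ending_here = 19, max_so_far = 19
Position 7 (value -15): max_ending_here = 4, max_so_far = 19
Position 8 (value 20): max_ending_here = 24, max_so_far = 24
Position 9 (value 7): max_ending_here = 31, max_so_far = 31

Maximum subarray: [7, 5, 6, 1, -8, 8, -15, 20, 7]
Maximum sum: 31

The maximum subarray is [7, 5, 6, 1, -8, 8, -15, 20, 7] with sum 31. This subarray runs from index 1 to index 9.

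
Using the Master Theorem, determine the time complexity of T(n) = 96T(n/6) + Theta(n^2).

Master Theorem for T(n) = 96T(n/6) + O(n^2):

a = 96, b = 6, c = 2
log_b(a) = log_6(96) = 2.5474

Case 1: c = 2 < log_6(96) = 2.5474
T(n) = O(n^(log_6 96))

For T(n) = 96T(n/6) + O(n^2): log_6(96) = 2.5474. This is Case 1 of the Master Theorem (c < log_b(a), work dominated by leaves), giving O(n^(log_6 96)).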